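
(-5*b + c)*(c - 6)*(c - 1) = -5*b*c^2 + 35*b*c - 30*b + c^3 - 7*c^2 + 6*c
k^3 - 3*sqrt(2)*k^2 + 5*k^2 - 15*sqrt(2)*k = k*(k + 5)*(k - 3*sqrt(2))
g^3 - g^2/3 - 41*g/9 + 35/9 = (g - 5/3)*(g - 1)*(g + 7/3)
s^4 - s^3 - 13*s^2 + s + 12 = (s - 4)*(s - 1)*(s + 1)*(s + 3)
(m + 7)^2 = m^2 + 14*m + 49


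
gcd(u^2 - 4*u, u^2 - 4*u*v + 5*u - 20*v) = 1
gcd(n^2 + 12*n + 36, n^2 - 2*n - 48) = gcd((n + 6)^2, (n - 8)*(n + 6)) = n + 6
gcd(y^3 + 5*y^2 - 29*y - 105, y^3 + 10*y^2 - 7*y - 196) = y + 7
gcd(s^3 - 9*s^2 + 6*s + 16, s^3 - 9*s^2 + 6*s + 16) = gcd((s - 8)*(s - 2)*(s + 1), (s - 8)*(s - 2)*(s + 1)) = s^3 - 9*s^2 + 6*s + 16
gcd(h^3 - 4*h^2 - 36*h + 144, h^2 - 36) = h^2 - 36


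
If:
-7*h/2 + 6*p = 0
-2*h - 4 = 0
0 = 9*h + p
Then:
No Solution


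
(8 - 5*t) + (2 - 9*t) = 10 - 14*t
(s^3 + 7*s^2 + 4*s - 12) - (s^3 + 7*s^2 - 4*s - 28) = 8*s + 16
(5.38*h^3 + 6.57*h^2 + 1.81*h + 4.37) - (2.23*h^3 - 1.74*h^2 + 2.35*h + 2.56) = 3.15*h^3 + 8.31*h^2 - 0.54*h + 1.81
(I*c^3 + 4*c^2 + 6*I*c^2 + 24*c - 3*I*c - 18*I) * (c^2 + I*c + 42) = I*c^5 + 3*c^4 + 6*I*c^4 + 18*c^3 + 43*I*c^3 + 171*c^2 + 258*I*c^2 + 1026*c - 126*I*c - 756*I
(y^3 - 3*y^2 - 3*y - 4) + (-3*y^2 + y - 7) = y^3 - 6*y^2 - 2*y - 11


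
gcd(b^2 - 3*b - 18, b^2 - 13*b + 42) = b - 6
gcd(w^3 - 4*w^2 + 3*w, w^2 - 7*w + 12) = w - 3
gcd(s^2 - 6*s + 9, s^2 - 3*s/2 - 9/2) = s - 3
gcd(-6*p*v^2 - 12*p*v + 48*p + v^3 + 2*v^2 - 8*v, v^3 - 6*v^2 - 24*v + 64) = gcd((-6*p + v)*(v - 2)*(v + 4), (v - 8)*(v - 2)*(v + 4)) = v^2 + 2*v - 8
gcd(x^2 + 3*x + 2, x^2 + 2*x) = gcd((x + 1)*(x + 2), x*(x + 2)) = x + 2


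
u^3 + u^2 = u^2*(u + 1)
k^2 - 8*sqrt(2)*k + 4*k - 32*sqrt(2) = (k + 4)*(k - 8*sqrt(2))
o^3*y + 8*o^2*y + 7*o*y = o*(o + 7)*(o*y + y)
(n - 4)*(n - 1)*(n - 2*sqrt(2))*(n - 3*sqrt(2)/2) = n^4 - 5*n^3 - 7*sqrt(2)*n^3/2 + 10*n^2 + 35*sqrt(2)*n^2/2 - 30*n - 14*sqrt(2)*n + 24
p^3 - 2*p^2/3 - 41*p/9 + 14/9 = (p - 7/3)*(p - 1/3)*(p + 2)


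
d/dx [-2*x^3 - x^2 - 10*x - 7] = -6*x^2 - 2*x - 10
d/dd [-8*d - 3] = -8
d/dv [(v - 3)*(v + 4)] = 2*v + 1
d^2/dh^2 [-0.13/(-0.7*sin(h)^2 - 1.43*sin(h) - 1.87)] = (-0.2548*sin(h)^4 - 0.39039*sin(h)^3 + 0.797043*sin(h)^2 + 1.128413*sin(h) + 0.191334)/(0.7*sin(h)^2 + 1.43*sin(h) + 1.87)^3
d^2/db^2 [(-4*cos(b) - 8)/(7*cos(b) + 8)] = 24*(7*cos(b)^2 - 8*cos(b) - 14)/(7*cos(b) + 8)^3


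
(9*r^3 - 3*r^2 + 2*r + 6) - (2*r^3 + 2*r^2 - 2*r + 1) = 7*r^3 - 5*r^2 + 4*r + 5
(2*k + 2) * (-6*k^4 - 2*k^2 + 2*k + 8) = -12*k^5 - 12*k^4 - 4*k^3 + 20*k + 16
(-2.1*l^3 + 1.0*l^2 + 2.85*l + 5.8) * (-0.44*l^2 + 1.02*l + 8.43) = 0.924*l^5 - 2.582*l^4 - 17.937*l^3 + 8.785*l^2 + 29.9415*l + 48.894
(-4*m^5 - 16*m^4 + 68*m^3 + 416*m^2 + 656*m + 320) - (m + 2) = -4*m^5 - 16*m^4 + 68*m^3 + 416*m^2 + 655*m + 318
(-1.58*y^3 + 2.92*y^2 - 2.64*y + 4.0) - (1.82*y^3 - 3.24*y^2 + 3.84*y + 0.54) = -3.4*y^3 + 6.16*y^2 - 6.48*y + 3.46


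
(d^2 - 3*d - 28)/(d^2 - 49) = (d + 4)/(d + 7)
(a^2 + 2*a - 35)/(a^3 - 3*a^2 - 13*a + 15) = (a + 7)/(a^2 + 2*a - 3)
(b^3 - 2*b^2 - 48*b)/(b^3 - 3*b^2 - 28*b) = (-b^2 + 2*b + 48)/(-b^2 + 3*b + 28)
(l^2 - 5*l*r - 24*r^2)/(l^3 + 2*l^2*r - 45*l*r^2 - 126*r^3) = (-l + 8*r)/(-l^2 + l*r + 42*r^2)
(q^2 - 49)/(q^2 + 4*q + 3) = (q^2 - 49)/(q^2 + 4*q + 3)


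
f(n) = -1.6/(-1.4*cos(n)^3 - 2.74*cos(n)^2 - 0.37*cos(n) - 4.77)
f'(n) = -1.6*(-4.2*sin(n)*cos(n)^2 - 5.48*sin(n)*cos(n) - 0.37*sin(n))/(-1.4*cos(n)^3 - 2.74*cos(n)^2 - 0.37*cos(n) - 4.77)^2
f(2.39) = 0.30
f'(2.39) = -0.05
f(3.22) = 0.28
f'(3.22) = 0.00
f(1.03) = 0.27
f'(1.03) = 0.17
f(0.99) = 0.27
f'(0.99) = 0.17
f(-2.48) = 0.29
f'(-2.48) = 0.04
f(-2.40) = 0.29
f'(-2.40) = 0.05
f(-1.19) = 0.30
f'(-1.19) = -0.15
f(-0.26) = 0.18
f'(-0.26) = -0.05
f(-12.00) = 0.20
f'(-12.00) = 0.11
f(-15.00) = 0.29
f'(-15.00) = 0.05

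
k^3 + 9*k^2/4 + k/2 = k*(k + 1/4)*(k + 2)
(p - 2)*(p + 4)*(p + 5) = p^3 + 7*p^2 + 2*p - 40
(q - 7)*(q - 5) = q^2 - 12*q + 35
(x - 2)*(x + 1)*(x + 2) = x^3 + x^2 - 4*x - 4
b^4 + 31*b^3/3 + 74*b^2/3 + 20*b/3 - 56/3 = (b - 2/3)*(b + 2)^2*(b + 7)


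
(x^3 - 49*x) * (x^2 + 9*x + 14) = x^5 + 9*x^4 - 35*x^3 - 441*x^2 - 686*x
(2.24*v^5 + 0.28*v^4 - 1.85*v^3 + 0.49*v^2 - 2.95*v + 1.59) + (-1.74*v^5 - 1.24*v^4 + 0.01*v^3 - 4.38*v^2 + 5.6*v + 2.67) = 0.5*v^5 - 0.96*v^4 - 1.84*v^3 - 3.89*v^2 + 2.65*v + 4.26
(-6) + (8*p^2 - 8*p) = 8*p^2 - 8*p - 6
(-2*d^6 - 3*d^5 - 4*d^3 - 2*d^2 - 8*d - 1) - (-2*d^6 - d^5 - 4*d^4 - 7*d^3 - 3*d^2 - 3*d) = -2*d^5 + 4*d^4 + 3*d^3 + d^2 - 5*d - 1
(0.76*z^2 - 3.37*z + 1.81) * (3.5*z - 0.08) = 2.66*z^3 - 11.8558*z^2 + 6.6046*z - 0.1448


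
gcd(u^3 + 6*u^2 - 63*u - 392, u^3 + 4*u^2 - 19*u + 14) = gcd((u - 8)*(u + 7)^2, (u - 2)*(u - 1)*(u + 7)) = u + 7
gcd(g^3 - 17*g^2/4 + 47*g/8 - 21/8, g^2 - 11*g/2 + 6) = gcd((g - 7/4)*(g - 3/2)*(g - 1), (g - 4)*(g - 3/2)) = g - 3/2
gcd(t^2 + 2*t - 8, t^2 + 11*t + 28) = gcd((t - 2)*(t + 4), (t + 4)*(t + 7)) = t + 4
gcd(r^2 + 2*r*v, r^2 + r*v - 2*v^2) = r + 2*v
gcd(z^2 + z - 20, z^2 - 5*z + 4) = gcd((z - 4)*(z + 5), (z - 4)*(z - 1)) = z - 4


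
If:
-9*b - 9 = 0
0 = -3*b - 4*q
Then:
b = -1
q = 3/4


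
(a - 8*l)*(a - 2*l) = a^2 - 10*a*l + 16*l^2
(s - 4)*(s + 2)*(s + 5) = s^3 + 3*s^2 - 18*s - 40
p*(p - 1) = p^2 - p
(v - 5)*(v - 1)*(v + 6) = v^3 - 31*v + 30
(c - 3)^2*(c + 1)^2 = c^4 - 4*c^3 - 2*c^2 + 12*c + 9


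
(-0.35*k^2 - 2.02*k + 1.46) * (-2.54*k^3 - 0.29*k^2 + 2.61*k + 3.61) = 0.889*k^5 + 5.2323*k^4 - 4.0361*k^3 - 6.9591*k^2 - 3.4816*k + 5.2706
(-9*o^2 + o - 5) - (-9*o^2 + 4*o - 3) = -3*o - 2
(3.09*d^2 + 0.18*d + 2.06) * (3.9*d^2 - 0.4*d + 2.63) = 12.051*d^4 - 0.534*d^3 + 16.0887*d^2 - 0.3506*d + 5.4178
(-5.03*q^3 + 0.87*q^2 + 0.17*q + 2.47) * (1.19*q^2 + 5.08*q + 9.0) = -5.9857*q^5 - 24.5171*q^4 - 40.6481*q^3 + 11.6329*q^2 + 14.0776*q + 22.23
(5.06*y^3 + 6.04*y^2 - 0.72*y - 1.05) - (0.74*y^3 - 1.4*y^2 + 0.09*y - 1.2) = 4.32*y^3 + 7.44*y^2 - 0.81*y + 0.15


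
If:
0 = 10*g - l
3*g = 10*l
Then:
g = 0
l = 0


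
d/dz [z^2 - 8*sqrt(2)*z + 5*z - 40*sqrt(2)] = 2*z - 8*sqrt(2) + 5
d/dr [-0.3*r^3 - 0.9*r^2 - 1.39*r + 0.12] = -0.9*r^2 - 1.8*r - 1.39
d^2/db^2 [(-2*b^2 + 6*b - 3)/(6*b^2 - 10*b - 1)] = 8*(24*b^3 - 90*b^2 + 162*b - 95)/(216*b^6 - 1080*b^5 + 1692*b^4 - 640*b^3 - 282*b^2 - 30*b - 1)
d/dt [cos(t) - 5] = -sin(t)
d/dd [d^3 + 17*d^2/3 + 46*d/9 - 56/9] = 3*d^2 + 34*d/3 + 46/9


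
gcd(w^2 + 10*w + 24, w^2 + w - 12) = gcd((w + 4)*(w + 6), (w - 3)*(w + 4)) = w + 4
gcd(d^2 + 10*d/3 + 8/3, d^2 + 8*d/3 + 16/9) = d + 4/3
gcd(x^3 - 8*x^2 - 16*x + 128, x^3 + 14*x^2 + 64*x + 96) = x + 4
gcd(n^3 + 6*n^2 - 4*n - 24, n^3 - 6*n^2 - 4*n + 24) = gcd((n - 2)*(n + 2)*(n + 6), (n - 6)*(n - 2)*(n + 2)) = n^2 - 4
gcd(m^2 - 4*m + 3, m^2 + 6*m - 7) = m - 1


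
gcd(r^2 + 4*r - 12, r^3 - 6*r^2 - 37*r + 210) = r + 6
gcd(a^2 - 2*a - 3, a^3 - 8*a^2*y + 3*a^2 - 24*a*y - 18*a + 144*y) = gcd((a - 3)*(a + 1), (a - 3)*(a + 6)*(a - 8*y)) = a - 3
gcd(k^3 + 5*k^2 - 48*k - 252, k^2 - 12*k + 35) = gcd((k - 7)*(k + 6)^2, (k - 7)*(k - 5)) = k - 7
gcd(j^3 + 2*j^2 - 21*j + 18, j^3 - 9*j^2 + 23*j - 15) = j^2 - 4*j + 3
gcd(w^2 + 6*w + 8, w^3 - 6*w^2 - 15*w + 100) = w + 4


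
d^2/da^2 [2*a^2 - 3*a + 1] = 4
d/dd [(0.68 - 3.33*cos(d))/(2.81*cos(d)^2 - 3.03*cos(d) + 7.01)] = (-9.3573*cos(d)^2 + 3.8216*cos(d) + 21.2829)*sin(d)/(7.8961*cos(d)^4 - 17.0286*cos(d)^3 + 48.5771*cos(d)^2 - 42.4806*cos(d) + 49.1401)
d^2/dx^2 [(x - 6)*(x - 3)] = 2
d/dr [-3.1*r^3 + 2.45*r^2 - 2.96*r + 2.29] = -9.3*r^2 + 4.9*r - 2.96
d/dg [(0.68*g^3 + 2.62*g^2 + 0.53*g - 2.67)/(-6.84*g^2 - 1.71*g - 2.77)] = (-4.6512*g^4 - 2.3256*g^3 - 6.5058*g^2 - 51.0404*g - 6.0338)/(46.7856*g^4 + 23.3928*g^3 + 40.8177*g^2 + 9.4734*g + 7.6729)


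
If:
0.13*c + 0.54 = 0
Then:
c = -4.15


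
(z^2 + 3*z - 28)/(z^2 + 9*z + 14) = (z - 4)/(z + 2)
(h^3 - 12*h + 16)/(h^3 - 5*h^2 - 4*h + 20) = (h^2 + 2*h - 8)/(h^2 - 3*h - 10)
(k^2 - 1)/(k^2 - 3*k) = (k^2 - 1)/(k*(k - 3))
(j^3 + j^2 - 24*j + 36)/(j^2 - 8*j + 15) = (j^2 + 4*j - 12)/(j - 5)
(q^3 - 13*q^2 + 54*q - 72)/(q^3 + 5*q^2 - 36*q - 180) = (q^2 - 7*q + 12)/(q^2 + 11*q + 30)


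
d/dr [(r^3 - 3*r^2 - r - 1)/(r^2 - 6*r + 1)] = (r^4 - 12*r^3 + 22*r^2 - 4*r - 7)/(r^4 - 12*r^3 + 38*r^2 - 12*r + 1)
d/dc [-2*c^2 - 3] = -4*c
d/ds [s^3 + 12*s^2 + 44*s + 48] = 3*s^2 + 24*s + 44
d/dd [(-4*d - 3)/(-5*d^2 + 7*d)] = (-20*d^2 - 30*d + 21)/(d^2*(25*d^2 - 70*d + 49))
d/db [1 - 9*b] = -9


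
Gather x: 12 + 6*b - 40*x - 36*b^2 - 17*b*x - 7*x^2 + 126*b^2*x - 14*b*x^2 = -36*b^2 + 6*b + x^2*(-14*b - 7) + x*(126*b^2 - 17*b - 40) + 12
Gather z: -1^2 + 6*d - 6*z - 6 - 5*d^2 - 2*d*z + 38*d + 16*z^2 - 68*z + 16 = -5*d^2 + 44*d + 16*z^2 + z*(-2*d - 74) + 9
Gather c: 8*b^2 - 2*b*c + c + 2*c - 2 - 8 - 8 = 8*b^2 + c*(3 - 2*b) - 18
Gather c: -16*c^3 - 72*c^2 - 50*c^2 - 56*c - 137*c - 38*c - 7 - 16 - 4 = -16*c^3 - 122*c^2 - 231*c - 27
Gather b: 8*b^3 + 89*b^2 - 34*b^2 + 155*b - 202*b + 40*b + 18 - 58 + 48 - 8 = 8*b^3 + 55*b^2 - 7*b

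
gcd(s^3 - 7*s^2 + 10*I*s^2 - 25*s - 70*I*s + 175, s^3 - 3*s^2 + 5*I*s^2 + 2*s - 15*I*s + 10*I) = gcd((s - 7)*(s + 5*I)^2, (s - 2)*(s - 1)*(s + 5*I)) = s + 5*I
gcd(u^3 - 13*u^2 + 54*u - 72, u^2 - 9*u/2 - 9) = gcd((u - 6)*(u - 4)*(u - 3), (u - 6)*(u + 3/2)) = u - 6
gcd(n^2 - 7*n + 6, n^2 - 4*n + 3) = n - 1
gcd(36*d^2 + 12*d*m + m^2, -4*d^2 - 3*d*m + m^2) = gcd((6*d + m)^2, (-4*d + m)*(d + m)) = 1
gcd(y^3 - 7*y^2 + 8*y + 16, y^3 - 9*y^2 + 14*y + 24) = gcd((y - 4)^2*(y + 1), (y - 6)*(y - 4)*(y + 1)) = y^2 - 3*y - 4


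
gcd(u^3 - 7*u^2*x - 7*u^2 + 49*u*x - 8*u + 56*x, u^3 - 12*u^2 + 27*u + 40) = u^2 - 7*u - 8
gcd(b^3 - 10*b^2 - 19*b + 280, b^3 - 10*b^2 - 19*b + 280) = b^3 - 10*b^2 - 19*b + 280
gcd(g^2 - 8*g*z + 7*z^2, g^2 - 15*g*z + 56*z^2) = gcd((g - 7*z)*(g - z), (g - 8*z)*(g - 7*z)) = -g + 7*z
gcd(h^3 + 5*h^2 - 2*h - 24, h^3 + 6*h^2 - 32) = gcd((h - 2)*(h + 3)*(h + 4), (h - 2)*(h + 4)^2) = h^2 + 2*h - 8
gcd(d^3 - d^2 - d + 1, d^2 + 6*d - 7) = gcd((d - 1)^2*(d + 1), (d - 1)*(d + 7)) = d - 1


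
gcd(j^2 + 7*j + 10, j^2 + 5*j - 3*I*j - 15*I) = j + 5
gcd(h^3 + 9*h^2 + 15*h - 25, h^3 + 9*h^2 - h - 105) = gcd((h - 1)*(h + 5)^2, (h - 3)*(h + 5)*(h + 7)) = h + 5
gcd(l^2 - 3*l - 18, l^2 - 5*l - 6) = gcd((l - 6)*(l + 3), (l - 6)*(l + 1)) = l - 6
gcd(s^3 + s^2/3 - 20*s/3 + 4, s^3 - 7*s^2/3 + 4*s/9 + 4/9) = s^2 - 8*s/3 + 4/3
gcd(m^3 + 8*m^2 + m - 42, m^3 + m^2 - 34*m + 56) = m^2 + 5*m - 14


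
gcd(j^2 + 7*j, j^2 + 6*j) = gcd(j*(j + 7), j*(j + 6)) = j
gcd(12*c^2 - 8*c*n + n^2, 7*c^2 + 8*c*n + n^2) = 1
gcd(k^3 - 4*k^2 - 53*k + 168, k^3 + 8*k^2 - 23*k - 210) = k + 7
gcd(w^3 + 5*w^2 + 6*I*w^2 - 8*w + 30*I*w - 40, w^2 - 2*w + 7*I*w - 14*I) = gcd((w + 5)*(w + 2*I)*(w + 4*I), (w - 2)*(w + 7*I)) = 1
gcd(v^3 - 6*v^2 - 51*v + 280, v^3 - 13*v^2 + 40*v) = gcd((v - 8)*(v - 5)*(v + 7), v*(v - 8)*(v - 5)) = v^2 - 13*v + 40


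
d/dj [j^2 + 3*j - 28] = 2*j + 3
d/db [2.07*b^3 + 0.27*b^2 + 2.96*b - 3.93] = 6.21*b^2 + 0.54*b + 2.96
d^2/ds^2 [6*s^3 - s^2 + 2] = 36*s - 2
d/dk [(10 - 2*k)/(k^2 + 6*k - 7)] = 2*(-k^2 - 6*k + 2*(k - 5)*(k + 3) + 7)/(k^2 + 6*k - 7)^2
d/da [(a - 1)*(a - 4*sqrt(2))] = 2*a - 4*sqrt(2) - 1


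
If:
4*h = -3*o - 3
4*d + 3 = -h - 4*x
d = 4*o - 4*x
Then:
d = -52*x/61 - 36/61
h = -36*x/61 - 39/61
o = 48*x/61 - 9/61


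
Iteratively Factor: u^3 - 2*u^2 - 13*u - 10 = (u + 2)*(u^2 - 4*u - 5) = (u + 1)*(u + 2)*(u - 5)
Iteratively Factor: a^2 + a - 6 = (a + 3)*(a - 2)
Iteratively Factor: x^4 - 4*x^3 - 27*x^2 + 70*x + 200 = (x + 4)*(x^3 - 8*x^2 + 5*x + 50) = (x + 2)*(x + 4)*(x^2 - 10*x + 25) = (x - 5)*(x + 2)*(x + 4)*(x - 5)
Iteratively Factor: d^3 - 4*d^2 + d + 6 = (d + 1)*(d^2 - 5*d + 6) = (d - 3)*(d + 1)*(d - 2)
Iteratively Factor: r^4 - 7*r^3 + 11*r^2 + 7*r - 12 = (r - 3)*(r^3 - 4*r^2 - r + 4) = (r - 3)*(r + 1)*(r^2 - 5*r + 4) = (r - 3)*(r - 1)*(r + 1)*(r - 4)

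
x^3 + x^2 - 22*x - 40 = (x - 5)*(x + 2)*(x + 4)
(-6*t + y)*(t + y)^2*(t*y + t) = -6*t^4*y - 6*t^4 - 11*t^3*y^2 - 11*t^3*y - 4*t^2*y^3 - 4*t^2*y^2 + t*y^4 + t*y^3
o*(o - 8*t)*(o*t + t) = o^3*t - 8*o^2*t^2 + o^2*t - 8*o*t^2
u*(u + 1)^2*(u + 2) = u^4 + 4*u^3 + 5*u^2 + 2*u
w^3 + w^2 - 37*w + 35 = (w - 5)*(w - 1)*(w + 7)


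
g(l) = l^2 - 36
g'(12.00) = 24.00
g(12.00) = 108.00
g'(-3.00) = -6.00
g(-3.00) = -27.00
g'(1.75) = 3.50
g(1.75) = -32.94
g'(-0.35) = -0.70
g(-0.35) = -35.88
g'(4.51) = 9.02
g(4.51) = -15.66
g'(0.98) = 1.96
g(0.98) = -35.04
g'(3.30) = 6.60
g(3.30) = -25.11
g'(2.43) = 4.86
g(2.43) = -30.10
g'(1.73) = 3.46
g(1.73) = -33.01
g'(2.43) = 4.86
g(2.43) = -30.10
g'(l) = 2*l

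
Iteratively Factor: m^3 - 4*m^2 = (m)*(m^2 - 4*m) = m*(m - 4)*(m)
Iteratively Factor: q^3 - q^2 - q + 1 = (q - 1)*(q^2 - 1) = (q - 1)*(q + 1)*(q - 1)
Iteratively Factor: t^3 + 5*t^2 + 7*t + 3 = (t + 3)*(t^2 + 2*t + 1) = (t + 1)*(t + 3)*(t + 1)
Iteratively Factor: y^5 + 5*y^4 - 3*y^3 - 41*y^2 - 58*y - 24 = (y + 1)*(y^4 + 4*y^3 - 7*y^2 - 34*y - 24) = (y - 3)*(y + 1)*(y^3 + 7*y^2 + 14*y + 8) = (y - 3)*(y + 1)^2*(y^2 + 6*y + 8) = (y - 3)*(y + 1)^2*(y + 4)*(y + 2)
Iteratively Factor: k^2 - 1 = (k - 1)*(k + 1)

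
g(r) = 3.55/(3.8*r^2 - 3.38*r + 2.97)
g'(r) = 3.55*(3.38 - 7.6*r)/(3.8*r^2 - 3.38*r + 2.97)^2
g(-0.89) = 0.39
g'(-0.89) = 0.45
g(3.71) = 0.08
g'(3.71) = -0.05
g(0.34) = 1.57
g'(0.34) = 0.55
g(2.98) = 0.13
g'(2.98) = -0.10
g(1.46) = 0.58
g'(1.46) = -0.73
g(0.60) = 1.54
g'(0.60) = -0.79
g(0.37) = 1.59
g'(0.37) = 0.40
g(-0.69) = 0.50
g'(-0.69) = 0.61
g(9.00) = 0.01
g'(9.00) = -0.00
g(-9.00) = 0.01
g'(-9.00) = 0.00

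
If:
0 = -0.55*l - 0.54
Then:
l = -0.98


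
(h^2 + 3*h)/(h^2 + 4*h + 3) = h/(h + 1)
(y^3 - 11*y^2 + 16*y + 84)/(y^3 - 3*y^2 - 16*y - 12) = (y - 7)/(y + 1)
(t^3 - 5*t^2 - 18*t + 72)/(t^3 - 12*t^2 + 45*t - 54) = (t + 4)/(t - 3)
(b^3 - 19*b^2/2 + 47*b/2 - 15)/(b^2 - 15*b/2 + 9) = (2*b^2 - 7*b + 5)/(2*b - 3)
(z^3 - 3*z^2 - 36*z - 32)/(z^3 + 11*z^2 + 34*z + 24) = (z - 8)/(z + 6)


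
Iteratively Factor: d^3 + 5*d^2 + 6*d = (d)*(d^2 + 5*d + 6) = d*(d + 3)*(d + 2)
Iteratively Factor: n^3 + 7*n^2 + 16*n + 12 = (n + 2)*(n^2 + 5*n + 6) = (n + 2)^2*(n + 3)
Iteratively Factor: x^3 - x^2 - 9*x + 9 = (x - 3)*(x^2 + 2*x - 3) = (x - 3)*(x - 1)*(x + 3)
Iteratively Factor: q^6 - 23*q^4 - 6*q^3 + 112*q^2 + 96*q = (q)*(q^5 - 23*q^3 - 6*q^2 + 112*q + 96) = q*(q - 4)*(q^4 + 4*q^3 - 7*q^2 - 34*q - 24) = q*(q - 4)*(q + 4)*(q^3 - 7*q - 6) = q*(q - 4)*(q - 3)*(q + 4)*(q^2 + 3*q + 2) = q*(q - 4)*(q - 3)*(q + 2)*(q + 4)*(q + 1)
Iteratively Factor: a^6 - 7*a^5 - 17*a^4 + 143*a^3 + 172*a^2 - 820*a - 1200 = (a + 2)*(a^5 - 9*a^4 + a^3 + 141*a^2 - 110*a - 600) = (a - 5)*(a + 2)*(a^4 - 4*a^3 - 19*a^2 + 46*a + 120) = (a - 5)*(a - 4)*(a + 2)*(a^3 - 19*a - 30) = (a - 5)*(a - 4)*(a + 2)*(a + 3)*(a^2 - 3*a - 10) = (a - 5)*(a - 4)*(a + 2)^2*(a + 3)*(a - 5)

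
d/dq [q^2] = 2*q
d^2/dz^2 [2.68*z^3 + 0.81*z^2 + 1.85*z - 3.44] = 16.08*z + 1.62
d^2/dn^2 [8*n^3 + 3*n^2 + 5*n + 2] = 48*n + 6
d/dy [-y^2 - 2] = -2*y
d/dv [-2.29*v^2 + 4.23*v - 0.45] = 4.23 - 4.58*v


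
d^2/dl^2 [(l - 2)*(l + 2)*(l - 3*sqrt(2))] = 6*l - 6*sqrt(2)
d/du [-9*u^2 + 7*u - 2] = 7 - 18*u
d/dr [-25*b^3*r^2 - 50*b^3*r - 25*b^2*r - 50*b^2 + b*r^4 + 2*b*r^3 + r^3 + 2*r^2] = -50*b^3*r - 50*b^3 - 25*b^2 + 4*b*r^3 + 6*b*r^2 + 3*r^2 + 4*r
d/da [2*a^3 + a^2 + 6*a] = 6*a^2 + 2*a + 6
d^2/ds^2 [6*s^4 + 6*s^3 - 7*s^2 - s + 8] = 72*s^2 + 36*s - 14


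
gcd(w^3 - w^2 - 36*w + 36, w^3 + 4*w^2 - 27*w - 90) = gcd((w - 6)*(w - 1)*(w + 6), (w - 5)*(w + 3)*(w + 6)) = w + 6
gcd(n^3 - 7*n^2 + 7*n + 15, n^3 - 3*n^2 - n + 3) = n^2 - 2*n - 3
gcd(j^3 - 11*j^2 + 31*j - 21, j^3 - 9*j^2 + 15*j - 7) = j^2 - 8*j + 7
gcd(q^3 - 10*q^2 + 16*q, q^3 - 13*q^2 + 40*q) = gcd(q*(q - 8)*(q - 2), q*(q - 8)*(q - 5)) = q^2 - 8*q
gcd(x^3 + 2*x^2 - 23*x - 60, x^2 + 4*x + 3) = x + 3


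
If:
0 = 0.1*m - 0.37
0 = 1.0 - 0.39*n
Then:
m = 3.70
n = 2.56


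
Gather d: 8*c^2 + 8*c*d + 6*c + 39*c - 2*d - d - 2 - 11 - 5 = 8*c^2 + 45*c + d*(8*c - 3) - 18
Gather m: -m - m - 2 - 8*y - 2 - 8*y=-2*m - 16*y - 4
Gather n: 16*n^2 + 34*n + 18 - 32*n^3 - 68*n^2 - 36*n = -32*n^3 - 52*n^2 - 2*n + 18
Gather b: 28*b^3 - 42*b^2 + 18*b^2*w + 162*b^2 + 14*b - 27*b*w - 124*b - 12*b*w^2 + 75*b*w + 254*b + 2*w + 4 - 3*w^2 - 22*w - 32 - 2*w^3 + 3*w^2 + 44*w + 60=28*b^3 + b^2*(18*w + 120) + b*(-12*w^2 + 48*w + 144) - 2*w^3 + 24*w + 32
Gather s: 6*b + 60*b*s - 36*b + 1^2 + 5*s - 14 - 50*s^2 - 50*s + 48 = -30*b - 50*s^2 + s*(60*b - 45) + 35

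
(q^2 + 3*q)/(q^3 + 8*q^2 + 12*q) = (q + 3)/(q^2 + 8*q + 12)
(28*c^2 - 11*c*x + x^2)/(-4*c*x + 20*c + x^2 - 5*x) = (-7*c + x)/(x - 5)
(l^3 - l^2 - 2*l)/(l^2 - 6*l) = (l^2 - l - 2)/(l - 6)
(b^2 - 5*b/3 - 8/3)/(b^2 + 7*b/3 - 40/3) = (b + 1)/(b + 5)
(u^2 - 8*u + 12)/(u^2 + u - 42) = (u - 2)/(u + 7)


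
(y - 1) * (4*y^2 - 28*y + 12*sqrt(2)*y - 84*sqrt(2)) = 4*y^3 - 32*y^2 + 12*sqrt(2)*y^2 - 96*sqrt(2)*y + 28*y + 84*sqrt(2)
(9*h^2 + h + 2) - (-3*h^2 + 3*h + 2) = 12*h^2 - 2*h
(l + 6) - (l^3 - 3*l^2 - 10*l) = -l^3 + 3*l^2 + 11*l + 6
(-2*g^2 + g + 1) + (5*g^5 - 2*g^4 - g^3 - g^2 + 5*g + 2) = 5*g^5 - 2*g^4 - g^3 - 3*g^2 + 6*g + 3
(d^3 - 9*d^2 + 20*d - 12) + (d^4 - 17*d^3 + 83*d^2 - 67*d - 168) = d^4 - 16*d^3 + 74*d^2 - 47*d - 180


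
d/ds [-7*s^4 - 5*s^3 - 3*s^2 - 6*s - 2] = -28*s^3 - 15*s^2 - 6*s - 6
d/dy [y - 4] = 1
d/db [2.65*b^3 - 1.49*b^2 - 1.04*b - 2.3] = 7.95*b^2 - 2.98*b - 1.04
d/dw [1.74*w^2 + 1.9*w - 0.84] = 3.48*w + 1.9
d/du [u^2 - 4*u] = 2*u - 4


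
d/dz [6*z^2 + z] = 12*z + 1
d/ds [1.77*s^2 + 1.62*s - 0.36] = 3.54*s + 1.62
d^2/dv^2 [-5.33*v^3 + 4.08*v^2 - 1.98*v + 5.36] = 8.16 - 31.98*v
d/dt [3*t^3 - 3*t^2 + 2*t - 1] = 9*t^2 - 6*t + 2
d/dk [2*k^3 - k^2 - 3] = 2*k*(3*k - 1)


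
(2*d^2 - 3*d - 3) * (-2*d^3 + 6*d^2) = -4*d^5 + 18*d^4 - 12*d^3 - 18*d^2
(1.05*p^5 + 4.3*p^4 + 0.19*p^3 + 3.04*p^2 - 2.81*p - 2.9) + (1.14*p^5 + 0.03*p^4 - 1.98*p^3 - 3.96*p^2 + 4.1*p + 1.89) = 2.19*p^5 + 4.33*p^4 - 1.79*p^3 - 0.92*p^2 + 1.29*p - 1.01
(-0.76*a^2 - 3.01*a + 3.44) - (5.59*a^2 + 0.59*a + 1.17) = -6.35*a^2 - 3.6*a + 2.27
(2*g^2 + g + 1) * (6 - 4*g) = -8*g^3 + 8*g^2 + 2*g + 6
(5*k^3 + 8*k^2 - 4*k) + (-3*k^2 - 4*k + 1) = 5*k^3 + 5*k^2 - 8*k + 1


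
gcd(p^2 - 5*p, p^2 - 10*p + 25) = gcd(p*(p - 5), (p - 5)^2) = p - 5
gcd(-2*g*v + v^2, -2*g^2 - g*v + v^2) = -2*g + v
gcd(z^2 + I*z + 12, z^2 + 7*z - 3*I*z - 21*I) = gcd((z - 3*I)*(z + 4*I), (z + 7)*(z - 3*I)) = z - 3*I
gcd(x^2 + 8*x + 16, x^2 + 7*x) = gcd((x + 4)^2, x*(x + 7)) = 1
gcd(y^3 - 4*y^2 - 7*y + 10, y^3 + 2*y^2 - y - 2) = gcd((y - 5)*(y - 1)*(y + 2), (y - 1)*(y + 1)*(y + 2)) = y^2 + y - 2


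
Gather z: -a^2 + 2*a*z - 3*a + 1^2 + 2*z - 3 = -a^2 - 3*a + z*(2*a + 2) - 2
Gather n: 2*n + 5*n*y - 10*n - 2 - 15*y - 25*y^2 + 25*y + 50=n*(5*y - 8) - 25*y^2 + 10*y + 48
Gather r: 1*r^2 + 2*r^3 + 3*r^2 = 2*r^3 + 4*r^2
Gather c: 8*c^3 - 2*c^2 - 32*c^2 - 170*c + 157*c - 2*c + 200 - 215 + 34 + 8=8*c^3 - 34*c^2 - 15*c + 27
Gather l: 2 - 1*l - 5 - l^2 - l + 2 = -l^2 - 2*l - 1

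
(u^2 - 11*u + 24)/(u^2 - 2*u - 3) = (u - 8)/(u + 1)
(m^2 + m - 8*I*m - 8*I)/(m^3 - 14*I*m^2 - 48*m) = (m + 1)/(m*(m - 6*I))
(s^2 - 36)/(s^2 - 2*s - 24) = (s + 6)/(s + 4)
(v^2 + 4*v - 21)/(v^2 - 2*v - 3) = (v + 7)/(v + 1)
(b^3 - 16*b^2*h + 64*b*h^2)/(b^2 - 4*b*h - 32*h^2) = b*(b - 8*h)/(b + 4*h)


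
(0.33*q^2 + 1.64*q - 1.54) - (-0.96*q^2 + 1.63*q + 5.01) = 1.29*q^2 + 0.01*q - 6.55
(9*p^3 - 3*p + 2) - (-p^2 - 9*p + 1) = 9*p^3 + p^2 + 6*p + 1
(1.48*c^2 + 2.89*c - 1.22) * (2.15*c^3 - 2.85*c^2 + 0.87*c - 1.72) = 3.182*c^5 + 1.9955*c^4 - 9.5719*c^3 + 3.4457*c^2 - 6.0322*c + 2.0984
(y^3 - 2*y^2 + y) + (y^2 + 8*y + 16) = y^3 - y^2 + 9*y + 16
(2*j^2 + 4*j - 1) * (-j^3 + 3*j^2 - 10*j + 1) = -2*j^5 + 2*j^4 - 7*j^3 - 41*j^2 + 14*j - 1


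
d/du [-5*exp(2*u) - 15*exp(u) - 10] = (-10*exp(u) - 15)*exp(u)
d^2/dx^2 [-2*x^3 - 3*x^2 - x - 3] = -12*x - 6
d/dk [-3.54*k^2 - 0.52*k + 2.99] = -7.08*k - 0.52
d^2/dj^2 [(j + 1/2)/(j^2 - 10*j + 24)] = ((19 - 6*j)*(j^2 - 10*j + 24) + (j - 5)^2*(8*j + 4))/(j^2 - 10*j + 24)^3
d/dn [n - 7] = 1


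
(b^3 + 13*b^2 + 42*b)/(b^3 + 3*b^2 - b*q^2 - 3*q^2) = b*(b^2 + 13*b + 42)/(b^3 + 3*b^2 - b*q^2 - 3*q^2)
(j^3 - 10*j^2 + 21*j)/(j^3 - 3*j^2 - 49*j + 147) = j/(j + 7)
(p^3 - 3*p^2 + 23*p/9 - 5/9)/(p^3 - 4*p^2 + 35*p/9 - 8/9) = (3*p - 5)/(3*p - 8)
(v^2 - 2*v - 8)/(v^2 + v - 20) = (v + 2)/(v + 5)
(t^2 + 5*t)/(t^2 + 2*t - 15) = t/(t - 3)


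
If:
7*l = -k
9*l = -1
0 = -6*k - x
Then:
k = 7/9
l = -1/9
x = -14/3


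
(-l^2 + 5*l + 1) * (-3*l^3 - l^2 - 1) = 3*l^5 - 14*l^4 - 8*l^3 - 5*l - 1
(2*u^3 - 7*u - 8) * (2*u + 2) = 4*u^4 + 4*u^3 - 14*u^2 - 30*u - 16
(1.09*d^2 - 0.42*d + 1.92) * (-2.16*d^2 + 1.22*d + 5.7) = -2.3544*d^4 + 2.237*d^3 + 1.5534*d^2 - 0.0516000000000001*d + 10.944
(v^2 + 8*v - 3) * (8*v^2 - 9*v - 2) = 8*v^4 + 55*v^3 - 98*v^2 + 11*v + 6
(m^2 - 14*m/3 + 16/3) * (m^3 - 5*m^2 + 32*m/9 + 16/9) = m^5 - 29*m^4/3 + 290*m^3/9 - 1120*m^2/27 + 32*m/3 + 256/27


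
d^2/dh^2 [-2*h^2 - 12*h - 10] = -4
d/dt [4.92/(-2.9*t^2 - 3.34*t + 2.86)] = (28.536*t + 16.4328)/(2.9*t^2 + 3.34*t - 2.86)^2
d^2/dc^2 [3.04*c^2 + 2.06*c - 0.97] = 6.08000000000000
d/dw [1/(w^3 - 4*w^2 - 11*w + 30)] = (-3*w^2 + 8*w + 11)/(w^3 - 4*w^2 - 11*w + 30)^2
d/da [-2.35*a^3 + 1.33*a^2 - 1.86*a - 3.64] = -7.05*a^2 + 2.66*a - 1.86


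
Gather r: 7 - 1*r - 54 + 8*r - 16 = 7*r - 63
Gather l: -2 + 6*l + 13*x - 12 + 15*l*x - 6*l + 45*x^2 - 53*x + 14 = 15*l*x + 45*x^2 - 40*x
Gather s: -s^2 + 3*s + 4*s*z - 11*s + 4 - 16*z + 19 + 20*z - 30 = -s^2 + s*(4*z - 8) + 4*z - 7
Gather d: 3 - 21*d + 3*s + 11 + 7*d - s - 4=-14*d + 2*s + 10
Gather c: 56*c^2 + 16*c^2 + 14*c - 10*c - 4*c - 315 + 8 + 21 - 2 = 72*c^2 - 288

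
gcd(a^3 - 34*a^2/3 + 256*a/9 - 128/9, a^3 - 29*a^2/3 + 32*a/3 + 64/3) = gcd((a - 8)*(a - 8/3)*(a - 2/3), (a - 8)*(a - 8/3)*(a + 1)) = a^2 - 32*a/3 + 64/3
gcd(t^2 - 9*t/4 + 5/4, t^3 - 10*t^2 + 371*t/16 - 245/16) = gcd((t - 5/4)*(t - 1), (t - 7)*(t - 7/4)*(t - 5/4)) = t - 5/4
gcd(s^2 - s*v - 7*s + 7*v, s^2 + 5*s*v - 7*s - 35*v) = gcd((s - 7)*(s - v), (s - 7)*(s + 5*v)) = s - 7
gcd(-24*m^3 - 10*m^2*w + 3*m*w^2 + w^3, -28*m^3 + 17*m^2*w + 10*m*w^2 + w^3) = 4*m + w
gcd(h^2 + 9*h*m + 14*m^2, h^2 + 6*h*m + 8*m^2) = h + 2*m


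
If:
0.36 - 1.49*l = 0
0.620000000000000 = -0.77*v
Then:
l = 0.24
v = -0.81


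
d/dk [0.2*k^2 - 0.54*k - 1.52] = 0.4*k - 0.54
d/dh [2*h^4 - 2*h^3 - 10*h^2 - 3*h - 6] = 8*h^3 - 6*h^2 - 20*h - 3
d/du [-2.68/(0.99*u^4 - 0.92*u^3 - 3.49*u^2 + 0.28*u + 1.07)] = (10.6128*u^3 - 7.3968*u^2 - 18.7064*u + 0.7504)/(0.99*u^4 - 0.92*u^3 - 3.49*u^2 + 0.28*u + 1.07)^2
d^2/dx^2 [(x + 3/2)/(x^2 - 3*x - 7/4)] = 16*(3*(1 - 2*x)*(-4*x^2 + 12*x + 7) - 4*(2*x - 3)^2*(2*x + 3))/(-4*x^2 + 12*x + 7)^3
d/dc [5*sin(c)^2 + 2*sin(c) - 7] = 2*(5*sin(c) + 1)*cos(c)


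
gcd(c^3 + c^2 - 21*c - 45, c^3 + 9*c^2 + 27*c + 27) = c^2 + 6*c + 9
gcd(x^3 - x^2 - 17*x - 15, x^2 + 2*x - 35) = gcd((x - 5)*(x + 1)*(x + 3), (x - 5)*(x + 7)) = x - 5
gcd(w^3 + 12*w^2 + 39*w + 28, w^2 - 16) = w + 4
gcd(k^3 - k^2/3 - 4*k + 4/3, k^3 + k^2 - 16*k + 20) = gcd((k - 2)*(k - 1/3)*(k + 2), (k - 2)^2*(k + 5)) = k - 2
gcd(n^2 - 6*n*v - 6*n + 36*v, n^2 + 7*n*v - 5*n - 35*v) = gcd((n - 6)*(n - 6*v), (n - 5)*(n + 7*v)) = 1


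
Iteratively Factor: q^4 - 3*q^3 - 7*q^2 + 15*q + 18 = (q + 2)*(q^3 - 5*q^2 + 3*q + 9) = (q + 1)*(q + 2)*(q^2 - 6*q + 9) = (q - 3)*(q + 1)*(q + 2)*(q - 3)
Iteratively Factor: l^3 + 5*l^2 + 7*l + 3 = (l + 3)*(l^2 + 2*l + 1) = (l + 1)*(l + 3)*(l + 1)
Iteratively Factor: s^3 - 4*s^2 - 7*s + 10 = (s - 1)*(s^2 - 3*s - 10) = (s - 1)*(s + 2)*(s - 5)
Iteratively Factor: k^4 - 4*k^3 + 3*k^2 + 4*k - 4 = (k - 2)*(k^3 - 2*k^2 - k + 2) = (k - 2)*(k + 1)*(k^2 - 3*k + 2) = (k - 2)*(k - 1)*(k + 1)*(k - 2)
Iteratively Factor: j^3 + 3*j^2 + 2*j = (j)*(j^2 + 3*j + 2) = j*(j + 1)*(j + 2)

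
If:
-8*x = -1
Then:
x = 1/8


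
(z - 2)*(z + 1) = z^2 - z - 2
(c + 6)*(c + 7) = c^2 + 13*c + 42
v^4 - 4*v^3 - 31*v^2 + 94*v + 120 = (v - 6)*(v - 4)*(v + 1)*(v + 5)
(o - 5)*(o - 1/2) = o^2 - 11*o/2 + 5/2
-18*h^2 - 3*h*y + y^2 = (-6*h + y)*(3*h + y)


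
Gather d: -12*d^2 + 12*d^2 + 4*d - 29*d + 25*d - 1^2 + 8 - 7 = 0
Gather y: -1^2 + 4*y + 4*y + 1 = 8*y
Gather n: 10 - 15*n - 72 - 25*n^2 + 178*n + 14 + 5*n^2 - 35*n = -20*n^2 + 128*n - 48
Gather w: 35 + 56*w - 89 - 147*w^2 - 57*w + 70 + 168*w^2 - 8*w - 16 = 21*w^2 - 9*w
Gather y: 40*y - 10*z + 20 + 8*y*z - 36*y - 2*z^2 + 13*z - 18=y*(8*z + 4) - 2*z^2 + 3*z + 2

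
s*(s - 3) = s^2 - 3*s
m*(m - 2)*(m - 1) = m^3 - 3*m^2 + 2*m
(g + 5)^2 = g^2 + 10*g + 25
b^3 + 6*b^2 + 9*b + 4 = (b + 1)^2*(b + 4)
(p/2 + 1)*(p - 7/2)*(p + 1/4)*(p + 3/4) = p^4/2 - p^3/4 - 133*p^2/32 - 233*p/64 - 21/32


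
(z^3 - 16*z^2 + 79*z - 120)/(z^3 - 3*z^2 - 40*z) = (z^2 - 8*z + 15)/(z*(z + 5))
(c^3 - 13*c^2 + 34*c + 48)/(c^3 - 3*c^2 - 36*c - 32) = (c - 6)/(c + 4)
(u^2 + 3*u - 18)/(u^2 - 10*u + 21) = (u + 6)/(u - 7)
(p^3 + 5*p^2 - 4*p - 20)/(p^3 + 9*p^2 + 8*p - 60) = (p + 2)/(p + 6)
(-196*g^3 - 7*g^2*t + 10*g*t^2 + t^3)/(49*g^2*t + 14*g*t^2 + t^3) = (-4*g + t)/t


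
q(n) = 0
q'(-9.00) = 0.00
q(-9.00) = 0.00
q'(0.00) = 0.00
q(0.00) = 0.00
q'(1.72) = 0.00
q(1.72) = 0.00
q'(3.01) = 0.00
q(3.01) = 0.00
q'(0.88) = 0.00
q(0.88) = 0.00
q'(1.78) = 0.00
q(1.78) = 0.00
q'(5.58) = 0.00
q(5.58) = 0.00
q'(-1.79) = 0.00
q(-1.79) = 0.00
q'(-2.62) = 0.00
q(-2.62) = 0.00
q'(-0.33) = 0.00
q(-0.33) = 0.00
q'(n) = 0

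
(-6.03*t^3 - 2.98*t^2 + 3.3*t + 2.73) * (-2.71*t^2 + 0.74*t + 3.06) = 16.3413*t^5 + 3.6136*t^4 - 29.6*t^3 - 14.0751*t^2 + 12.1182*t + 8.3538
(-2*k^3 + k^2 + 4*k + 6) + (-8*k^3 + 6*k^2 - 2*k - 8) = -10*k^3 + 7*k^2 + 2*k - 2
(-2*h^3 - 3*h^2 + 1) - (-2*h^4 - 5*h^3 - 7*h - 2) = 2*h^4 + 3*h^3 - 3*h^2 + 7*h + 3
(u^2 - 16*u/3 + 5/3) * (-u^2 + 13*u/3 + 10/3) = -u^4 + 29*u^3/3 - 193*u^2/9 - 95*u/9 + 50/9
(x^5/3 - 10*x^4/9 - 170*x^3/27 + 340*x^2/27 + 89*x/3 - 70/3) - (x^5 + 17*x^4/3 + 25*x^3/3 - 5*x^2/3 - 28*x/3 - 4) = -2*x^5/3 - 61*x^4/9 - 395*x^3/27 + 385*x^2/27 + 39*x - 58/3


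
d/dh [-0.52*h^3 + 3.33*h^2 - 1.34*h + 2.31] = -1.56*h^2 + 6.66*h - 1.34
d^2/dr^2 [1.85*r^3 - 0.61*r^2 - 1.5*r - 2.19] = 11.1*r - 1.22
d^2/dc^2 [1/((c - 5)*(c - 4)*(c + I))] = 2*((c - 5)^2*(c - 4)^2 + (c - 5)^2*(c - 4)*(c + I) + (c - 5)^2*(c + I)^2 + (c - 5)*(c - 4)^2*(c + I) + (c - 5)*(c - 4)*(c + I)^2 + (c - 4)^2*(c + I)^2)/((c - 5)^3*(c - 4)^3*(c + I)^3)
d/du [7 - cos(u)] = sin(u)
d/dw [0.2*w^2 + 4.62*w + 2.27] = 0.4*w + 4.62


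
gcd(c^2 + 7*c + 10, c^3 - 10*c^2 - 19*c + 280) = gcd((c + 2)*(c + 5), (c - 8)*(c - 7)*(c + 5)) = c + 5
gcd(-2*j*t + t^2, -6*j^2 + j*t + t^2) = -2*j + t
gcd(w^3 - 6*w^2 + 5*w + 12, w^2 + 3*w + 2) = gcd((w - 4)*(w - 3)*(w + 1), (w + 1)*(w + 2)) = w + 1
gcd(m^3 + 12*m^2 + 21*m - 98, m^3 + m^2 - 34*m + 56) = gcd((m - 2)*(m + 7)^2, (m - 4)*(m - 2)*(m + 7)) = m^2 + 5*m - 14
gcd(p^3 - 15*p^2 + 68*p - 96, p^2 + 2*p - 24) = p - 4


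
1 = 1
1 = 1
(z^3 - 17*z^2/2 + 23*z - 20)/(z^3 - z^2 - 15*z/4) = 2*(z^2 - 6*z + 8)/(z*(2*z + 3))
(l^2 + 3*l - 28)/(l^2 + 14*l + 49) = (l - 4)/(l + 7)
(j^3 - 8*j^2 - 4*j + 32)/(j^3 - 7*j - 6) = (j^2 - 10*j + 16)/(j^2 - 2*j - 3)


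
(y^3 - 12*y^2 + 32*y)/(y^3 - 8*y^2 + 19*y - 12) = y*(y - 8)/(y^2 - 4*y + 3)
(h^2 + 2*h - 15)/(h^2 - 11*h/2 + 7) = 2*(h^2 + 2*h - 15)/(2*h^2 - 11*h + 14)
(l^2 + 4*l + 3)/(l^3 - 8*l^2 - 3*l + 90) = (l + 1)/(l^2 - 11*l + 30)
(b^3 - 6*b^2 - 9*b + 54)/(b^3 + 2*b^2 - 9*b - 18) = (b - 6)/(b + 2)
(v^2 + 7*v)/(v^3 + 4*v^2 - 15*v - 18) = v*(v + 7)/(v^3 + 4*v^2 - 15*v - 18)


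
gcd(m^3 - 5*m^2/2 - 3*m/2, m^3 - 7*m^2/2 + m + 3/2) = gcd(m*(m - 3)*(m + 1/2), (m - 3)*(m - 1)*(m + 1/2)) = m^2 - 5*m/2 - 3/2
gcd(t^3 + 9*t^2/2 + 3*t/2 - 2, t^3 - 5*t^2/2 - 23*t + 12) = t^2 + 7*t/2 - 2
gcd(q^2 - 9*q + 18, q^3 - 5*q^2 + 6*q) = q - 3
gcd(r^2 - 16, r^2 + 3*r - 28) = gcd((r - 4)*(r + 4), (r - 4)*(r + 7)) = r - 4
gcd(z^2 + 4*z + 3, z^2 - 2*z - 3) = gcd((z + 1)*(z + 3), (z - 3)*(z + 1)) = z + 1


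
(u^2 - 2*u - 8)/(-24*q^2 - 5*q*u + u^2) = (-u^2 + 2*u + 8)/(24*q^2 + 5*q*u - u^2)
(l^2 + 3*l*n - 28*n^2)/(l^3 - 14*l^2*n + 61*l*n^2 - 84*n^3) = (l + 7*n)/(l^2 - 10*l*n + 21*n^2)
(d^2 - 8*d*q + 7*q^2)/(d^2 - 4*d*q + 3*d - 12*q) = (d^2 - 8*d*q + 7*q^2)/(d^2 - 4*d*q + 3*d - 12*q)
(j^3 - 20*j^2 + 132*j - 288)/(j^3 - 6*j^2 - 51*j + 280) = (j^2 - 12*j + 36)/(j^2 + 2*j - 35)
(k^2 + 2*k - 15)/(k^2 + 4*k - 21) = (k + 5)/(k + 7)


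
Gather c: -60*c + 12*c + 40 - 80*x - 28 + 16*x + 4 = -48*c - 64*x + 16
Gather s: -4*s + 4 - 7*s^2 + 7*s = -7*s^2 + 3*s + 4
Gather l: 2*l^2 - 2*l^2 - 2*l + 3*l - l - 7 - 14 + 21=0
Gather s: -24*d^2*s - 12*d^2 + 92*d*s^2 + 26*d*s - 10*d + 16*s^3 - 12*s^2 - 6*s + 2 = -12*d^2 - 10*d + 16*s^3 + s^2*(92*d - 12) + s*(-24*d^2 + 26*d - 6) + 2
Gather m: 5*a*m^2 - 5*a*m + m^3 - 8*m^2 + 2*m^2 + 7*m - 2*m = m^3 + m^2*(5*a - 6) + m*(5 - 5*a)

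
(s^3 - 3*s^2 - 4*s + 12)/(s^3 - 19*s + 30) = (s + 2)/(s + 5)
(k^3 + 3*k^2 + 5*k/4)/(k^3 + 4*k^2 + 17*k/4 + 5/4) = k/(k + 1)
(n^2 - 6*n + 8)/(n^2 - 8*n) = (n^2 - 6*n + 8)/(n*(n - 8))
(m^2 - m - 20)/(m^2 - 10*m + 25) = (m + 4)/(m - 5)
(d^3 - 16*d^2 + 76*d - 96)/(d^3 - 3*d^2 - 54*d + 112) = (d - 6)/(d + 7)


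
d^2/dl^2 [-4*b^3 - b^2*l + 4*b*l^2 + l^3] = 8*b + 6*l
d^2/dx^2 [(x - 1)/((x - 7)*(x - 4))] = 2*(x^3 - 3*x^2 - 51*x + 215)/(x^6 - 33*x^5 + 447*x^4 - 3179*x^3 + 12516*x^2 - 25872*x + 21952)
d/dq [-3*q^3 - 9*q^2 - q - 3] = -9*q^2 - 18*q - 1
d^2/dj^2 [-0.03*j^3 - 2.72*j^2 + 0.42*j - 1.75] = -0.18*j - 5.44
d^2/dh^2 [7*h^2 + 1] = 14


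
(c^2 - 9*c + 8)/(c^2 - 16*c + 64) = (c - 1)/(c - 8)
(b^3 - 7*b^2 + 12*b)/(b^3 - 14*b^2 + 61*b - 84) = b/(b - 7)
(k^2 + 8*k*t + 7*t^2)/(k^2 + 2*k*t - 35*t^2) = (-k - t)/(-k + 5*t)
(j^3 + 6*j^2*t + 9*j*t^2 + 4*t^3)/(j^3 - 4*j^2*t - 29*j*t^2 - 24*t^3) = (-j^2 - 5*j*t - 4*t^2)/(-j^2 + 5*j*t + 24*t^2)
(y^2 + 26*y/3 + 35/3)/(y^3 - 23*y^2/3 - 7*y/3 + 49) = (3*y^2 + 26*y + 35)/(3*y^3 - 23*y^2 - 7*y + 147)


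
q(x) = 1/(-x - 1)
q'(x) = (-x - 1)^(-2)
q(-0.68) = -3.12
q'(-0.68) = 9.77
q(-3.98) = 0.34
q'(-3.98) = 0.11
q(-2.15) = 0.87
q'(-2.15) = 0.76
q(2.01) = -0.33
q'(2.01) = 0.11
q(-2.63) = 0.61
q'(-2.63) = 0.38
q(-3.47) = 0.40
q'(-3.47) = 0.16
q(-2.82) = 0.55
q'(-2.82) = 0.30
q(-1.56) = 1.79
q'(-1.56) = 3.19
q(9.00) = -0.10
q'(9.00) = 0.01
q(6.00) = -0.14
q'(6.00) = 0.02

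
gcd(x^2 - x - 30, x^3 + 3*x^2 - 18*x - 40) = x + 5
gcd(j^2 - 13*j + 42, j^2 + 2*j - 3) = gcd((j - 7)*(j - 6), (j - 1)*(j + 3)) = 1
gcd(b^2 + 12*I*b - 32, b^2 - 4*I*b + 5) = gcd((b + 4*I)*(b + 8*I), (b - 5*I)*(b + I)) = 1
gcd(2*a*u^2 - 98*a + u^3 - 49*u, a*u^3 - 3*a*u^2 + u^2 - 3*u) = 1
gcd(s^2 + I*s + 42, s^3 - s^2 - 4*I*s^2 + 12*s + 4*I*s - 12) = s - 6*I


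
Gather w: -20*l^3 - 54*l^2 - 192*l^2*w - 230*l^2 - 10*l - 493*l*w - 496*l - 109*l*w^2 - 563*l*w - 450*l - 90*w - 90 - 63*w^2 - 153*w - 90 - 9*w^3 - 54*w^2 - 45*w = -20*l^3 - 284*l^2 - 956*l - 9*w^3 + w^2*(-109*l - 117) + w*(-192*l^2 - 1056*l - 288) - 180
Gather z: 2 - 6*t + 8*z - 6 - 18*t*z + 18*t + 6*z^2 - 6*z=12*t + 6*z^2 + z*(2 - 18*t) - 4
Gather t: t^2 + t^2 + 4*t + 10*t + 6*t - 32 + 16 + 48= 2*t^2 + 20*t + 32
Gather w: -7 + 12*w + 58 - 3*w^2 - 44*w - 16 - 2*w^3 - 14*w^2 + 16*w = -2*w^3 - 17*w^2 - 16*w + 35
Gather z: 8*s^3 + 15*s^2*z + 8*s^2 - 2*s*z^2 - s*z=8*s^3 + 8*s^2 - 2*s*z^2 + z*(15*s^2 - s)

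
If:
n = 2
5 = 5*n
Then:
No Solution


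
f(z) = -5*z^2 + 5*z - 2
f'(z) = 5 - 10*z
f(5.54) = -127.76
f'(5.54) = -50.40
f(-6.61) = -253.51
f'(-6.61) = 71.10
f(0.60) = -0.80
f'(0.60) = -1.00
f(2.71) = -25.17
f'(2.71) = -22.10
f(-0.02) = -2.10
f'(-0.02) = 5.20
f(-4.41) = -121.29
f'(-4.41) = 49.10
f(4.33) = -74.09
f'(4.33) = -38.30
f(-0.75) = -8.56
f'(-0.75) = 12.50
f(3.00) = -32.00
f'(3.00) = -25.00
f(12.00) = -662.00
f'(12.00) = -115.00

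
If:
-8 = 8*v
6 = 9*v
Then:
No Solution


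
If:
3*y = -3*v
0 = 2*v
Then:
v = 0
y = 0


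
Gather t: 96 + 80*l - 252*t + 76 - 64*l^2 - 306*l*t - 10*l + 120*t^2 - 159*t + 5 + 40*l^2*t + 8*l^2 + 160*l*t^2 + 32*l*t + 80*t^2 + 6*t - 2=-56*l^2 + 70*l + t^2*(160*l + 200) + t*(40*l^2 - 274*l - 405) + 175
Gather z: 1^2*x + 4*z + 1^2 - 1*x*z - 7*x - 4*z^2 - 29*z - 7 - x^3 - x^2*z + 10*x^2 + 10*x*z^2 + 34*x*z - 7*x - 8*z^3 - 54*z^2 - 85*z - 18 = -x^3 + 10*x^2 - 13*x - 8*z^3 + z^2*(10*x - 58) + z*(-x^2 + 33*x - 110) - 24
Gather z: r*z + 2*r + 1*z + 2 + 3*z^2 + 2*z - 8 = 2*r + 3*z^2 + z*(r + 3) - 6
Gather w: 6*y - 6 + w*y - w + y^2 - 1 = w*(y - 1) + y^2 + 6*y - 7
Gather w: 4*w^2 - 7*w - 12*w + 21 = 4*w^2 - 19*w + 21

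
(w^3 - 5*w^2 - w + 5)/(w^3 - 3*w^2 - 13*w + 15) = (w + 1)/(w + 3)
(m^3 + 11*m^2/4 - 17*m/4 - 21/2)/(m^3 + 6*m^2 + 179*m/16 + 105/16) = 4*(m - 2)/(4*m + 5)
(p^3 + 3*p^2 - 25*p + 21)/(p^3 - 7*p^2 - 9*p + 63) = (p^2 + 6*p - 7)/(p^2 - 4*p - 21)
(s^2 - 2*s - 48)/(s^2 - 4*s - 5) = (-s^2 + 2*s + 48)/(-s^2 + 4*s + 5)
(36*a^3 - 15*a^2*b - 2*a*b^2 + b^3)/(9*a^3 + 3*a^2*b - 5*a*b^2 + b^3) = (4*a + b)/(a + b)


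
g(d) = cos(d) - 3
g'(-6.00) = -0.28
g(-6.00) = -2.04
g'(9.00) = -0.41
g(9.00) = -3.91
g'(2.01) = -0.91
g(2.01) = -3.43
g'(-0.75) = 0.68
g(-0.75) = -2.27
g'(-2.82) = 0.32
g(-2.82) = -3.95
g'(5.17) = 0.90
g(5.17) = -2.56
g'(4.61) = 0.99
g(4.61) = -3.10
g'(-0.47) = 0.45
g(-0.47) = -2.11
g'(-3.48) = -0.33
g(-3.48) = -3.94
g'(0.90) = -0.78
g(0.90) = -2.38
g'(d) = -sin(d)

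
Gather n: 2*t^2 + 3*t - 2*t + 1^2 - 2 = 2*t^2 + t - 1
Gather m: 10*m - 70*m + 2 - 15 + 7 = -60*m - 6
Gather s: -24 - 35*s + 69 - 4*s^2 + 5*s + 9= -4*s^2 - 30*s + 54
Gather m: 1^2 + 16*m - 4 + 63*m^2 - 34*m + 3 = 63*m^2 - 18*m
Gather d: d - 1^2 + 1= d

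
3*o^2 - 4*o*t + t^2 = (-3*o + t)*(-o + t)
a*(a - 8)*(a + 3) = a^3 - 5*a^2 - 24*a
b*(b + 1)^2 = b^3 + 2*b^2 + b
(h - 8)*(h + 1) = h^2 - 7*h - 8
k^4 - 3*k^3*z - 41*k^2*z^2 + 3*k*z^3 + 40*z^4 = (k - 8*z)*(k - z)*(k + z)*(k + 5*z)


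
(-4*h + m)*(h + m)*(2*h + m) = -8*h^3 - 10*h^2*m - h*m^2 + m^3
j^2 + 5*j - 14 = (j - 2)*(j + 7)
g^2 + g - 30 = (g - 5)*(g + 6)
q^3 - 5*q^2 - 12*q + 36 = (q - 6)*(q - 2)*(q + 3)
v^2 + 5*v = v*(v + 5)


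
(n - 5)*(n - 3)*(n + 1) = n^3 - 7*n^2 + 7*n + 15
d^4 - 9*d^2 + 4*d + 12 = (d - 2)^2*(d + 1)*(d + 3)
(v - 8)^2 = v^2 - 16*v + 64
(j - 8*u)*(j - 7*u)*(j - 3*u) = j^3 - 18*j^2*u + 101*j*u^2 - 168*u^3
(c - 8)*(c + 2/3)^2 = c^3 - 20*c^2/3 - 92*c/9 - 32/9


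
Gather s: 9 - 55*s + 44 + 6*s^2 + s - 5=6*s^2 - 54*s + 48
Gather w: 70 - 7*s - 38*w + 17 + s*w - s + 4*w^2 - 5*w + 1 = -8*s + 4*w^2 + w*(s - 43) + 88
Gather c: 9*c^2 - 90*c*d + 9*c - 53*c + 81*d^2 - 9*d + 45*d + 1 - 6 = 9*c^2 + c*(-90*d - 44) + 81*d^2 + 36*d - 5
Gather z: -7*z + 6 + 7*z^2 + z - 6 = 7*z^2 - 6*z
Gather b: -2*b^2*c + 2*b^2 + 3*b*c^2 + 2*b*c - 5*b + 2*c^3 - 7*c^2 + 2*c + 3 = b^2*(2 - 2*c) + b*(3*c^2 + 2*c - 5) + 2*c^3 - 7*c^2 + 2*c + 3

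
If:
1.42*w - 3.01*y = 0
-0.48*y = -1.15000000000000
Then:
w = 5.08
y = 2.40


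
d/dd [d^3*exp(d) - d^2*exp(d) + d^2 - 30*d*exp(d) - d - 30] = d^3*exp(d) + 2*d^2*exp(d) - 32*d*exp(d) + 2*d - 30*exp(d) - 1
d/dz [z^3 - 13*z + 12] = 3*z^2 - 13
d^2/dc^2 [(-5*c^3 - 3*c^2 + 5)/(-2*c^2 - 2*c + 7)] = 6*(26*c^3 - 48*c^2 + 225*c + 19)/(8*c^6 + 24*c^5 - 60*c^4 - 160*c^3 + 210*c^2 + 294*c - 343)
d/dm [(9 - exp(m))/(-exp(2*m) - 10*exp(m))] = (-exp(2*m) + 18*exp(m) + 90)*exp(-m)/(exp(2*m) + 20*exp(m) + 100)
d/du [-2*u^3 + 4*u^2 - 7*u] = -6*u^2 + 8*u - 7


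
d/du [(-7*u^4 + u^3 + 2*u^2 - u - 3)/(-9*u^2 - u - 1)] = 2*(63*u^5 + 6*u^4 + 13*u^3 - 7*u^2 - 29*u - 1)/(81*u^4 + 18*u^3 + 19*u^2 + 2*u + 1)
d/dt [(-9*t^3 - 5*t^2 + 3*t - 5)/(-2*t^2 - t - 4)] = (18*t^4 + 18*t^3 + 119*t^2 + 20*t - 17)/(4*t^4 + 4*t^3 + 17*t^2 + 8*t + 16)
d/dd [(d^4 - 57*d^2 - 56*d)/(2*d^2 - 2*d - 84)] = (d*(2*d - 1)*(-d^3 + 57*d + 56)/2 + (-d^2 + d + 42)*(-2*d^3 + 57*d + 28))/(-d^2 + d + 42)^2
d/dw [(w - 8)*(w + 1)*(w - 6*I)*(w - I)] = 4*w^3 + w^2*(-21 - 21*I) + w*(-28 + 98*I) + 42 + 56*I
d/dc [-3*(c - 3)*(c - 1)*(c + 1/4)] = -9*c^2 + 45*c/2 - 6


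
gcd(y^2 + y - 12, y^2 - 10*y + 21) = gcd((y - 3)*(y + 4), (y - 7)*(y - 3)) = y - 3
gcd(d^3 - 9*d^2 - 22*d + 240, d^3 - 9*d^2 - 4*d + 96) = d - 8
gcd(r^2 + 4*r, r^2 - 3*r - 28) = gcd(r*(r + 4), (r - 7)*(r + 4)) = r + 4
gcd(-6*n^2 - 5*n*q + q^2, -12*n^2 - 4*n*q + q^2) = -6*n + q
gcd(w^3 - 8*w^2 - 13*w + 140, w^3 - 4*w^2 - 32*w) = w + 4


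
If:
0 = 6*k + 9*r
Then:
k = -3*r/2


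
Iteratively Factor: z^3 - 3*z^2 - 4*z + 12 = (z + 2)*(z^2 - 5*z + 6) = (z - 2)*(z + 2)*(z - 3)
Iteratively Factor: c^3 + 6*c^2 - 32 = (c + 4)*(c^2 + 2*c - 8) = (c - 2)*(c + 4)*(c + 4)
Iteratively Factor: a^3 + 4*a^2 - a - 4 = (a - 1)*(a^2 + 5*a + 4) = (a - 1)*(a + 1)*(a + 4)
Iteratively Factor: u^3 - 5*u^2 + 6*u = (u - 2)*(u^2 - 3*u) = u*(u - 2)*(u - 3)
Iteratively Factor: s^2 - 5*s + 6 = (s - 2)*(s - 3)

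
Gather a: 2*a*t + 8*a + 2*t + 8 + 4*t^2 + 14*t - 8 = a*(2*t + 8) + 4*t^2 + 16*t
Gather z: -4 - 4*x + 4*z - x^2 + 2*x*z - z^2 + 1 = -x^2 - 4*x - z^2 + z*(2*x + 4) - 3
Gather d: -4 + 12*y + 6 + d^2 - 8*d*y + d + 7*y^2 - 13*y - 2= d^2 + d*(1 - 8*y) + 7*y^2 - y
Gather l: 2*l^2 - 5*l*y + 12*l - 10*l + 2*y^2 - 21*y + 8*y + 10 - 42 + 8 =2*l^2 + l*(2 - 5*y) + 2*y^2 - 13*y - 24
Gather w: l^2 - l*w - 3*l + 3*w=l^2 - 3*l + w*(3 - l)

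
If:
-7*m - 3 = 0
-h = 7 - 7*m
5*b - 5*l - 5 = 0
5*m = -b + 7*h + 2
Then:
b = -461/7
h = -10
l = -468/7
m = -3/7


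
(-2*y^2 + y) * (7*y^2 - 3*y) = -14*y^4 + 13*y^3 - 3*y^2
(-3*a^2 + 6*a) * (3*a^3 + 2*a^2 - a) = -9*a^5 + 12*a^4 + 15*a^3 - 6*a^2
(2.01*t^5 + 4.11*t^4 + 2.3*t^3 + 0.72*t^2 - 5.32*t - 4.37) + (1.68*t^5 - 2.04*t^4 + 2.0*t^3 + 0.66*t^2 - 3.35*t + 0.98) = 3.69*t^5 + 2.07*t^4 + 4.3*t^3 + 1.38*t^2 - 8.67*t - 3.39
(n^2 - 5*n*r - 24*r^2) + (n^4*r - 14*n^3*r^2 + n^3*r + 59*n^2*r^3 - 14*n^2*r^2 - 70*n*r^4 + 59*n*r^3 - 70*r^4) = n^4*r - 14*n^3*r^2 + n^3*r + 59*n^2*r^3 - 14*n^2*r^2 + n^2 - 70*n*r^4 + 59*n*r^3 - 5*n*r - 70*r^4 - 24*r^2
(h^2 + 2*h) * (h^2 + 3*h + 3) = h^4 + 5*h^3 + 9*h^2 + 6*h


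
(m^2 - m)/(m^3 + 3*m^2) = (m - 1)/(m*(m + 3))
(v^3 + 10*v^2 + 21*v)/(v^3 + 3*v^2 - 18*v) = (v^2 + 10*v + 21)/(v^2 + 3*v - 18)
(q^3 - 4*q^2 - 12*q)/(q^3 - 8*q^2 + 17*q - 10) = q*(q^2 - 4*q - 12)/(q^3 - 8*q^2 + 17*q - 10)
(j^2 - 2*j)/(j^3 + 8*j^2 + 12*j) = (j - 2)/(j^2 + 8*j + 12)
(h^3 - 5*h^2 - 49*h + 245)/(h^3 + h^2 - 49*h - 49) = (h - 5)/(h + 1)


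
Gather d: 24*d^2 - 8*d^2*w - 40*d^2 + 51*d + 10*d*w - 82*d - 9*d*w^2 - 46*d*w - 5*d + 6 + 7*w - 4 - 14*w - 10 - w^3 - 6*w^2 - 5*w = d^2*(-8*w - 16) + d*(-9*w^2 - 36*w - 36) - w^3 - 6*w^2 - 12*w - 8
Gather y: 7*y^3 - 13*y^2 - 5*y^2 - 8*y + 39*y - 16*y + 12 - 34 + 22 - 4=7*y^3 - 18*y^2 + 15*y - 4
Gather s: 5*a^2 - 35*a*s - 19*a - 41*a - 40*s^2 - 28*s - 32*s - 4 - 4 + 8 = 5*a^2 - 60*a - 40*s^2 + s*(-35*a - 60)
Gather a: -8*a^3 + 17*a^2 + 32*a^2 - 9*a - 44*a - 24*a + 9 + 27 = -8*a^3 + 49*a^2 - 77*a + 36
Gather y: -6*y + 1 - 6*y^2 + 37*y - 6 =-6*y^2 + 31*y - 5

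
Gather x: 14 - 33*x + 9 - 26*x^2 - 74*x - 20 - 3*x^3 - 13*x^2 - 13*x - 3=-3*x^3 - 39*x^2 - 120*x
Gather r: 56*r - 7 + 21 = 56*r + 14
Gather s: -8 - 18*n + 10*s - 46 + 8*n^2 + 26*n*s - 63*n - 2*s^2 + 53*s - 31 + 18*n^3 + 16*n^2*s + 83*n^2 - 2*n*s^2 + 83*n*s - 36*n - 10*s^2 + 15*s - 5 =18*n^3 + 91*n^2 - 117*n + s^2*(-2*n - 12) + s*(16*n^2 + 109*n + 78) - 90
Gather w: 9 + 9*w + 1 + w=10*w + 10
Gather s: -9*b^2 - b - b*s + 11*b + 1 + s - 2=-9*b^2 + 10*b + s*(1 - b) - 1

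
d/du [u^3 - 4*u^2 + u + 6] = 3*u^2 - 8*u + 1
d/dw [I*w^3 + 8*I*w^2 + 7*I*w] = I*(3*w^2 + 16*w + 7)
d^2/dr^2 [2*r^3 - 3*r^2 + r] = 12*r - 6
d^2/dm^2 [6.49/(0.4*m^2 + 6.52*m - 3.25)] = (-2.0768*m^2 - 33.85184*m + 6.49*(0.8*m + 6.52)*(1.6*m + 13.04) + 16.874)/(0.4*m^2 + 6.52*m - 3.25)^3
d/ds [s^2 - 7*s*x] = 2*s - 7*x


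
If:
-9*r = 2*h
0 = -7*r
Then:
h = 0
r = 0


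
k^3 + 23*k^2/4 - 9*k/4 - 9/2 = (k - 1)*(k + 3/4)*(k + 6)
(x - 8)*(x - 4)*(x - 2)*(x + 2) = x^4 - 12*x^3 + 28*x^2 + 48*x - 128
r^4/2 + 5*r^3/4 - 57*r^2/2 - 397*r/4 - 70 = (r/2 + 1/2)*(r - 8)*(r + 5/2)*(r + 7)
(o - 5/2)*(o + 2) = o^2 - o/2 - 5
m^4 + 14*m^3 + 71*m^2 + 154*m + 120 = (m + 2)*(m + 3)*(m + 4)*(m + 5)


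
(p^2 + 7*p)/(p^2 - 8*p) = (p + 7)/(p - 8)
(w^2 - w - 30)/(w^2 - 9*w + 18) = (w + 5)/(w - 3)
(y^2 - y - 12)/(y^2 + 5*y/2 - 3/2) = 2*(y - 4)/(2*y - 1)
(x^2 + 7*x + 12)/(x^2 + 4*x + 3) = (x + 4)/(x + 1)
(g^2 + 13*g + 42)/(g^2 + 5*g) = (g^2 + 13*g + 42)/(g*(g + 5))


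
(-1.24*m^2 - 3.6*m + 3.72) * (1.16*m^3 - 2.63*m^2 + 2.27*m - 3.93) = -1.4384*m^5 - 0.914800000000001*m^4 + 10.9684*m^3 - 13.0824*m^2 + 22.5924*m - 14.6196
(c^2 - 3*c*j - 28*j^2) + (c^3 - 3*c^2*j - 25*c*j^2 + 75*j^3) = c^3 - 3*c^2*j + c^2 - 25*c*j^2 - 3*c*j + 75*j^3 - 28*j^2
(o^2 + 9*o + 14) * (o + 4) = o^3 + 13*o^2 + 50*o + 56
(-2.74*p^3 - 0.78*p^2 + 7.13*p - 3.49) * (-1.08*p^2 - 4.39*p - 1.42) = 2.9592*p^5 + 12.871*p^4 - 0.3854*p^3 - 26.4239*p^2 + 5.1965*p + 4.9558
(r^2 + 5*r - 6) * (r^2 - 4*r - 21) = r^4 + r^3 - 47*r^2 - 81*r + 126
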